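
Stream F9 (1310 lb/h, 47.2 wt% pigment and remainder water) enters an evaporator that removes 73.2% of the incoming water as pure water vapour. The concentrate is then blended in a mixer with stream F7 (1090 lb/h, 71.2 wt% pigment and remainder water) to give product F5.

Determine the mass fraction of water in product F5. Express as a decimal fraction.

0.264

Vapour removed = 0.732×0.528×1310 = 506.31 lb/h; concentrate = 803.69 lb/h.
water reaching the mixer = 185.37 (from concentrate) + 1090×0.288 = 499.29 lb/h.
Product flow = 803.69 + 1090 = 1893.7 lb/h; water fraction = 0.264.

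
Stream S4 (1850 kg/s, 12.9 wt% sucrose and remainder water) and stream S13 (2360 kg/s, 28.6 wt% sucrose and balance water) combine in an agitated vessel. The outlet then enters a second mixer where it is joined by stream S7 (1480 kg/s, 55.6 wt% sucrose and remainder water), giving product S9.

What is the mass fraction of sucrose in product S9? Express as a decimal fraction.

0.305

Overall, product flow = 5690 kg/s.
sucrose in = 1850×0.129 + 2360×0.286 + 1480×0.556 = 1736.5 kg/s.
sucrose fraction in S9 = 0.305.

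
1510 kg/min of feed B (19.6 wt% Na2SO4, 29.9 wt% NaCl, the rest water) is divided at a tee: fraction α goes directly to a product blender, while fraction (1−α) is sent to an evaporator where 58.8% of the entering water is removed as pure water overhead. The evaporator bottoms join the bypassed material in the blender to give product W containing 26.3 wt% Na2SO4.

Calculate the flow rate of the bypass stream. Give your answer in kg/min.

214.5 kg/min

All 1510×0.196 = 295.96 kg/min of Na2SO4 reaches W, so W = 295.96/0.263 = 1125.3 kg/min and vapour = 384.68 kg/min.
The evaporator receives (1−α)·1510 of feed at 0.505 water and removes 0.588 of that water:
0.588×0.505×(1−α)×1510 = 384.68
(1−α) = 384.68/448.38 = 0.8579;  α = 0.1421.
Bypass flow = 0.1421×1510 = 214.53 kg/min.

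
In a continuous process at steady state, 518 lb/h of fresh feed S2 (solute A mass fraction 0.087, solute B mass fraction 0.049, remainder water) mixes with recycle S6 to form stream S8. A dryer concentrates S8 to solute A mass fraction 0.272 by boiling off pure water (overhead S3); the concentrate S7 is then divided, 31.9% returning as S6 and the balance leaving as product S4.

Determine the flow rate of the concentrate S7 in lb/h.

Overall solute A balance (none leaves overhead): solute A in fresh feed = solute A in product, i.e. 518×0.087 = (1−0.319)·S7·0.272.
S7 = 45.066/(0.272×0.681) = 243.29 lb/h.

243.3 lb/h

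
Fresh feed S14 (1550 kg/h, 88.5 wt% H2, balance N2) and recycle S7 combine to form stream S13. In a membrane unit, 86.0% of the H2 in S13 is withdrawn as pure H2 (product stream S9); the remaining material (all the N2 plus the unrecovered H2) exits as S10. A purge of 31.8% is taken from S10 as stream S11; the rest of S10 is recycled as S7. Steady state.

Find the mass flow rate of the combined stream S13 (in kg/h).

2077 kg/h

N2 enters only via S14 and leaves only via the purge: 1550×0.115 = 0.318×(N2 in S10), and the membrane unit passes all N2, so N2 in S13 = N2 in S10 = 560.53 kg/h.
H2 in S13: m_A = 1550×0.885 + (1−0.318)·(1−0.860)·m_A, so m_A = 1371.8/0.9045 = 1516.6 kg/h.
S13 = 1516.6 + 560.53 = 2077.1 kg/h.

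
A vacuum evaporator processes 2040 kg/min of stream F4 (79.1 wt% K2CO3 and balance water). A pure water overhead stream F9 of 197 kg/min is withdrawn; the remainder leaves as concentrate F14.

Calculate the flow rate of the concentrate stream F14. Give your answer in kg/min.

1843 kg/min

Concentrate = 2040 − 197 = 1843 kg/min.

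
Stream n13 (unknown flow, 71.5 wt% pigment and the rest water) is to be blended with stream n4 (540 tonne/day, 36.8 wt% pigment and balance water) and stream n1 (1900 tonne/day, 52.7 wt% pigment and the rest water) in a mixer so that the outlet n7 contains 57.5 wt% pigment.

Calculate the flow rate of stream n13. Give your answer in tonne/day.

Let n13 be the unknown flow. Total out = 2440 + n13.
pigment balance: 1200 + 0.715·n13 = 0.575·(2440 + n13)
(0.715 − 0.575)·n13 = 0.575×2440 − 1200 = 202.98
n13 = 202.98 / 0.140 = 1449.9 tonne/day

1450 tonne/day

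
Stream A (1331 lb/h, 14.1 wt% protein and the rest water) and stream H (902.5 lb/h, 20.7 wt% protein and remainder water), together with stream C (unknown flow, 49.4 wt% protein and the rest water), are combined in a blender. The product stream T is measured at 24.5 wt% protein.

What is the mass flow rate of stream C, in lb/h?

Let C be the unknown flow. Total out = 2233.5 + C.
protein balance: 374.49 + 0.494·C = 0.245·(2233.5 + C)
(0.494 − 0.245)·C = 0.245×2233.5 − 374.49 = 172.72
C = 172.72 / 0.249 = 693.65 lb/h

693.7 lb/h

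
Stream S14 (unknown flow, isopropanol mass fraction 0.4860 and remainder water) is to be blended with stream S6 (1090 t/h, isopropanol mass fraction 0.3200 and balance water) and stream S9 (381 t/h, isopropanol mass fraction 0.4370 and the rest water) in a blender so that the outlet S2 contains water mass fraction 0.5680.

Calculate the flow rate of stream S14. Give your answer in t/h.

2225 t/h

Let S14 be the unknown flow. Total out = 1471 + S14.
water balance: 955.7 + 0.514·S14 = 0.568·(1471 + S14)
(0.514 − 0.568)·S14 = 0.568×1471 − 955.7 = -120.18
S14 = -120.18 / -0.054 = 2225.5 t/h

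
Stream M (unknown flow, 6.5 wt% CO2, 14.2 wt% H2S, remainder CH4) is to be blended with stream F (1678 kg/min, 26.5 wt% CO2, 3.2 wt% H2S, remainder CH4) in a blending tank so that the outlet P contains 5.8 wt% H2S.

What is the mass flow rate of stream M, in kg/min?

Let M be the unknown flow. Total out = 1678 + M.
H2S balance: 53.696 + 0.142·M = 0.058·(1678 + M)
(0.142 − 0.058)·M = 0.058×1678 − 53.696 = 43.628
M = 43.628 / 0.084 = 519.38 kg/min

519.4 kg/min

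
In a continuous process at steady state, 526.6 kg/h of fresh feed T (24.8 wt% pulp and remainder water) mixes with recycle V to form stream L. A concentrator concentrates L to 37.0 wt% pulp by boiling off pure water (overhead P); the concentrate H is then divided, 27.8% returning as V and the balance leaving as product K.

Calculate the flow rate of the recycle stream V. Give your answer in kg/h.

Overall pulp balance (none leaves overhead): pulp in fresh feed = pulp in product, i.e. 526.6×0.248 = (1−0.278)·H·0.370.
H = 130.6/(0.370×0.722) = 488.87 kg/h.
Recycle V = 0.278×488.87 = 135.91 kg/h.

135.9 kg/h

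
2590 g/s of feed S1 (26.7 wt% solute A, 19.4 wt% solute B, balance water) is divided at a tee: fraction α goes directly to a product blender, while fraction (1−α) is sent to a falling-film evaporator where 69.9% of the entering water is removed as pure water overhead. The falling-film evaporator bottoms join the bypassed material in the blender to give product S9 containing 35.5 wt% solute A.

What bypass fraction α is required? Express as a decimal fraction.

All 2590×0.267 = 691.53 g/s of solute A reaches S9, so S9 = 691.53/0.355 = 1948 g/s and vapour = 642.03 g/s.
The evaporator receives (1−α)·2590 of feed at 0.539 water and removes 0.699 of that water:
0.699×0.539×(1−α)×2590 = 642.03
(1−α) = 642.03/975.81 = 0.6579;  α = 0.3421.

0.342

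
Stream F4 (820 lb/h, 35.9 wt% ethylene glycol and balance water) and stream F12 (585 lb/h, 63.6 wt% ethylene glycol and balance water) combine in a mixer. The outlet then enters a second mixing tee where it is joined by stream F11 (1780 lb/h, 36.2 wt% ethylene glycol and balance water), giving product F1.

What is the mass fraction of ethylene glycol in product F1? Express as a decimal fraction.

0.412

Overall, product flow = 3185 lb/h.
ethylene glycol in = 820×0.359 + 585×0.636 + 1780×0.362 = 1310.8 lb/h.
ethylene glycol fraction in F1 = 0.412.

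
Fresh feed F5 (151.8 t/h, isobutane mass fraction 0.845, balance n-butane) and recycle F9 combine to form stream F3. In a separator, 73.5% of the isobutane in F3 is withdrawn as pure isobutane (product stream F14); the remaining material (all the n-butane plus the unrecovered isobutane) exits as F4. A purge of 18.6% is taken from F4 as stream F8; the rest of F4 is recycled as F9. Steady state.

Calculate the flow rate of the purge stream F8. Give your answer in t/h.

31.59 t/h

n-butane enters only via F5 and leaves only via the purge: 151.8×0.155 = 0.186×(n-butane in F4), and the separator passes all n-butane, so n-butane in F3 = n-butane in F4 = 126.5 t/h.
isobutane in F3: m_A = 151.8×0.845 + (1−0.186)·(1−0.735)·m_A, so m_A = 128.27/0.7843 = 163.55 t/h.
F4 = (1−0.735)×163.55 + 126.5 = 169.84 t/h.
Purge F8 = 0.186×169.84 = 31.59 t/h.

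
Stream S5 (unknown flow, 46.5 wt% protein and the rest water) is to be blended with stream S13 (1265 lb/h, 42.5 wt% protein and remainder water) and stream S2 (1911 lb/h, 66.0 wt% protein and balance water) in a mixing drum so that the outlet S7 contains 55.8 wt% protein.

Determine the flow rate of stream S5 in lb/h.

Let S5 be the unknown flow. Total out = 3176 + S5.
protein balance: 1798.9 + 0.465·S5 = 0.558·(3176 + S5)
(0.465 − 0.558)·S5 = 0.558×3176 − 1798.9 = -26.677
S5 = -26.677 / -0.093 = 286.85 lb/h

286.8 lb/h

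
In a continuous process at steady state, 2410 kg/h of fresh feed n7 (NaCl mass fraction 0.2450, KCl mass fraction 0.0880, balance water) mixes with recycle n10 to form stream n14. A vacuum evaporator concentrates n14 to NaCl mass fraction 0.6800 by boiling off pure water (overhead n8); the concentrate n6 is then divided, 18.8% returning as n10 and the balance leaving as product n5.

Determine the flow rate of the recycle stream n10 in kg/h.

201 kg/h

Overall NaCl balance (none leaves overhead): NaCl in fresh feed = NaCl in product, i.e. 2410×0.245 = (1−0.188)·n6·0.680.
n6 = 590.45/(0.680×0.812) = 1069.3 kg/h.
Recycle n10 = 0.188×1069.3 = 201.04 kg/h.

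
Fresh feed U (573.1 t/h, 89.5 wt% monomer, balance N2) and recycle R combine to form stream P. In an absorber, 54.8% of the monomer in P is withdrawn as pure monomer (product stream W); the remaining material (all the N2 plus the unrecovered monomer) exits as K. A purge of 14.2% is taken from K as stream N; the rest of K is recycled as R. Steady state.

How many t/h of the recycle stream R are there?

688.5 t/h

N2 enters only via U and leaves only via the purge: 573.1×0.105 = 0.142×(N2 in K), and the absorber passes all N2, so N2 in P = N2 in K = 423.77 t/h.
monomer in P: m_A = 573.1×0.895 + (1−0.142)·(1−0.548)·m_A, so m_A = 512.92/0.6122 = 837.86 t/h.
K = (1−0.548)×837.86 + 423.77 = 802.48 t/h.
Recycle R = (1−0.142)×802.48 = 688.53 t/h.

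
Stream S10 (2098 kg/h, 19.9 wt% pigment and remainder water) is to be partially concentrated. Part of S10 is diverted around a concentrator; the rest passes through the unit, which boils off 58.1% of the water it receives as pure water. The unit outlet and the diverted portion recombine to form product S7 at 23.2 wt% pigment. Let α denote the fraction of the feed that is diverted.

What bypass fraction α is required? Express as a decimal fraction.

All 2098×0.199 = 417.5 kg/h of pigment reaches S7, so S7 = 417.5/0.232 = 1799.6 kg/h and vapour = 298.42 kg/h.
The evaporator receives (1−α)·2098 of feed at 0.801 water and removes 0.581 of that water:
0.581×0.801×(1−α)×2098 = 298.42
(1−α) = 298.42/976.37 = 0.3056;  α = 0.6944.

0.694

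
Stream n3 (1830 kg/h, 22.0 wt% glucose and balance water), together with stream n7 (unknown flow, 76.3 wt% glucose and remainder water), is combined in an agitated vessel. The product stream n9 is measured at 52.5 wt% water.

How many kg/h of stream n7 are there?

Let n7 be the unknown flow. Total out = 1830 + n7.
water balance: 1427.4 + 0.237·n7 = 0.525·(1830 + n7)
(0.237 − 0.525)·n7 = 0.525×1830 − 1427.4 = -466.65
n7 = -466.65 / -0.288 = 1620.3 kg/h

1620 kg/h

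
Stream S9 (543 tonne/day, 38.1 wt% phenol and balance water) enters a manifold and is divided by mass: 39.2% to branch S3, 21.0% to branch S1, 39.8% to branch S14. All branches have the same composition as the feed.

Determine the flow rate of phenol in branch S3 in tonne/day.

81.1 tonne/day

Branch S3 total = 0.392×543 = 212.86 tonne/day.
phenol in S3 = 0.381×212.86 = 81.098 tonne/day.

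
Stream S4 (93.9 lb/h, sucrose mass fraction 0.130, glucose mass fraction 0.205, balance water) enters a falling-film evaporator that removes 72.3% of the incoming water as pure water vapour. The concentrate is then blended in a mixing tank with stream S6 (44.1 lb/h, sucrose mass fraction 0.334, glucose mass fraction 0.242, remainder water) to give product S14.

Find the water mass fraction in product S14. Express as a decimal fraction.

Vapour removed = 0.723×0.665×93.9 = 45.147 lb/h; concentrate = 48.753 lb/h.
water reaching the mixer = 17.297 (from concentrate) + 44.1×0.424 = 35.995 lb/h.
Product flow = 48.753 + 44.1 = 92.853 lb/h; water fraction = 0.388.

0.388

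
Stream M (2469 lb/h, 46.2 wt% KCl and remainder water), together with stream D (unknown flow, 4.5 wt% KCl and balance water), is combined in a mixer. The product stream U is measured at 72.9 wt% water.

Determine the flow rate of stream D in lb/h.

Let D be the unknown flow. Total out = 2469 + D.
water balance: 1328.3 + 0.955·D = 0.729·(2469 + D)
(0.955 − 0.729)·D = 0.729×2469 − 1328.3 = 471.58
D = 471.58 / 0.226 = 2086.6 lb/h

2087 lb/h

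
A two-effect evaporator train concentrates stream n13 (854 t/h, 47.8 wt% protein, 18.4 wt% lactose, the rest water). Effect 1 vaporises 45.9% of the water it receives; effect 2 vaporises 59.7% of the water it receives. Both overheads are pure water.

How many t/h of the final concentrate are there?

water in feed = 854×0.338 = 288.65 t/h.
After stage 1: water left = (1−0.459)×288.65 = 156.16; stream total = 721.51 t/h.
After stage 2: water left = (1−0.597)×156.16 = 62.933; final concentrate = 628.28 t/h.

628.3 t/h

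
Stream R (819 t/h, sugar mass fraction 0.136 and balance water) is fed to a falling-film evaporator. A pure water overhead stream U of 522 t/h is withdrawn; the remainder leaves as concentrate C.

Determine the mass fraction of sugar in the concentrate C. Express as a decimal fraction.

0.375

sugar is not removed: 819×0.136 = 111.38 t/h of sugar enters C.
Concentrate = 819 − 522 = 297 t/h.
Mass fraction = 111.38/297 = 0.375.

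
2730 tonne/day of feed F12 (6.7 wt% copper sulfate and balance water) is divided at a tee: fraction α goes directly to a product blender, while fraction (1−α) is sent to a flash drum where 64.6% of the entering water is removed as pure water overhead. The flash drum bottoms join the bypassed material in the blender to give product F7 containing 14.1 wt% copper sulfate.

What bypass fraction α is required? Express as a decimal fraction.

All 2730×0.067 = 182.91 tonne/day of copper sulfate reaches F7, so F7 = 182.91/0.141 = 1297.2 tonne/day and vapour = 1432.8 tonne/day.
The evaporator receives (1−α)·2730 of feed at 0.933 water and removes 0.646 of that water:
0.646×0.933×(1−α)×2730 = 1432.8
(1−α) = 1432.8/1645.4 = 0.8708;  α = 0.1292.

0.129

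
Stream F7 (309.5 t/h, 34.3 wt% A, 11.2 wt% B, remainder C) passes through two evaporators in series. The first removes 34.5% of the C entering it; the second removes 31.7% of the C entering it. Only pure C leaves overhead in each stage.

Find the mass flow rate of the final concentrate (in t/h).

C in feed = 309.5×0.545 = 168.68 t/h.
After stage 1: C left = (1−0.345)×168.68 = 110.48; stream total = 251.31 t/h.
After stage 2: C left = (1−0.317)×110.48 = 75.46; final concentrate = 216.28 t/h.

216.3 t/h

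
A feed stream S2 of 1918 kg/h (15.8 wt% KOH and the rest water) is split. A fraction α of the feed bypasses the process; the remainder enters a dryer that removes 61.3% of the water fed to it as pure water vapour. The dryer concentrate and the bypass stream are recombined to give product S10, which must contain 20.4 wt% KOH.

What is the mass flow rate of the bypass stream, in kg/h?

All 1918×0.158 = 303.04 kg/h of KOH reaches S10, so S10 = 303.04/0.204 = 1485.5 kg/h and vapour = 432.49 kg/h.
The evaporator receives (1−α)·1918 of feed at 0.842 water and removes 0.613 of that water:
0.613×0.842×(1−α)×1918 = 432.49
(1−α) = 432.49/989.97 = 0.4369;  α = 0.5631.
Bypass flow = 0.5631×1918 = 1080.1 kg/h.

1080 kg/h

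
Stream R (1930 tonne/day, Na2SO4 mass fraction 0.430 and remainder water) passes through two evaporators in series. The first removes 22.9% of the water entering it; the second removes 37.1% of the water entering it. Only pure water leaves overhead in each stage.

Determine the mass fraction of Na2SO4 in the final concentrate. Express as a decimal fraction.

0.609

water in feed = 1930×0.570 = 1100.1 tonne/day.
After stage 1: water left = (1−0.229)×1100.1 = 848.18; stream total = 1678.1 tonne/day.
After stage 2: water left = (1−0.371)×848.18 = 533.5; final concentrate = 1363.4 tonne/day.
Na2SO4 fraction = 829.9/1363.4 = 0.609.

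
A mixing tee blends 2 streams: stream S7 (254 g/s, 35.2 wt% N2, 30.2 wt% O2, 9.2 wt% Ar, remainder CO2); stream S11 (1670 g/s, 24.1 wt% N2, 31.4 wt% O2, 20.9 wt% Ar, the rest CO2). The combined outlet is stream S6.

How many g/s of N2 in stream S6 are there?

491.9 g/s

N2 out = N2 in = 254×0.352 + 1670×0.241 = 491.88 g/s.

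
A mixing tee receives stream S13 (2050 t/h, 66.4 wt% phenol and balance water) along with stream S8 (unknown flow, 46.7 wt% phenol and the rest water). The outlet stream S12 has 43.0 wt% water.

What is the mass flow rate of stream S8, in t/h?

Let S8 be the unknown flow. Total out = 2050 + S8.
water balance: 688.8 + 0.533·S8 = 0.430·(2050 + S8)
(0.533 − 0.430)·S8 = 0.430×2050 − 688.8 = 192.7
S8 = 192.7 / 0.103 = 1870.9 t/h

1871 t/h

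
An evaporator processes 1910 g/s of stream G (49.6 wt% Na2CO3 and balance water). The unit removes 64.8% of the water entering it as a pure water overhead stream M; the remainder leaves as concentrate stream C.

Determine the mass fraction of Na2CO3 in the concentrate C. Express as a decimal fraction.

Na2CO3 is not removed: 1910×0.496 = 947.36 g/s of Na2CO3 enters C.
water entering = 1910×0.504 = 962.64 g/s; overhead removed = 0.648×962.64 = 623.79 g/s.
Concentrate = 1910 − 623.79 = 1286.2 g/s.
Mass fraction = 947.36/1286.2 = 0.7366.

0.7366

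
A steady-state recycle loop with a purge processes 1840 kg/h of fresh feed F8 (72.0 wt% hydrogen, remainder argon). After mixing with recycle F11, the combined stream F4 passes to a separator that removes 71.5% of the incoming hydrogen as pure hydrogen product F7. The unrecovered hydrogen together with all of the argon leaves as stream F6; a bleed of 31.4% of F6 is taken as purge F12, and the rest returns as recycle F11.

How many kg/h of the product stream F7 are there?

1177 kg/h

hydrogen in F4: m_A = 1840×0.720 + (1−0.314)·(1−0.715)·m_A, so m_A = 1324.8/0.8045 = 1646.8 kg/h.
Product F7 = 0.715×1646.8 = 1177.4 kg/h.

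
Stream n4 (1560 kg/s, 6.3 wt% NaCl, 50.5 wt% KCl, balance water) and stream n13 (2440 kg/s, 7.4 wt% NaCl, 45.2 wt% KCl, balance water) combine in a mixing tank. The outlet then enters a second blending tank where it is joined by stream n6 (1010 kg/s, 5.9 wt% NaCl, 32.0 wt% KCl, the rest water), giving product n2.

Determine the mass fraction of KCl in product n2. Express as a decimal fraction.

0.442

Overall, product flow = 5010 kg/s.
KCl in = 1560×0.505 + 2440×0.452 + 1010×0.320 = 2213.9 kg/s.
KCl fraction in n2 = 0.442.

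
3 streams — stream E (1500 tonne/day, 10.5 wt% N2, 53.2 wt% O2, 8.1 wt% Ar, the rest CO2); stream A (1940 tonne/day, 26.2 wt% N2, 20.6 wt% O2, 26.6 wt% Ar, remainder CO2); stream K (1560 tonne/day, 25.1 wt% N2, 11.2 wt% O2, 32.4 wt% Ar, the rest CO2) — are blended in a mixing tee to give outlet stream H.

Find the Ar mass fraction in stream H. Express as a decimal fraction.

Total flow out = 1500 + 1940 + 1560 = 5000 tonne/day.
Ar in = 1500×0.081 + 1940×0.266 + 1560×0.324 = 1143 tonne/day.
Ar mass fraction in H = 1143/5000 = 0.229.

0.229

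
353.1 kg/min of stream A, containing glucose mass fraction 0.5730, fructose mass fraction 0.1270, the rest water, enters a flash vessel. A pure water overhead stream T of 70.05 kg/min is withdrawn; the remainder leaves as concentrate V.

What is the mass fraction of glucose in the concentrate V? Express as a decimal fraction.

glucose is not removed: 353.1×0.573 = 202.33 kg/min of glucose enters V.
Concentrate = 353.1 − 70.05 = 283.05 kg/min.
Mass fraction = 202.33/283.05 = 0.7148.

0.7148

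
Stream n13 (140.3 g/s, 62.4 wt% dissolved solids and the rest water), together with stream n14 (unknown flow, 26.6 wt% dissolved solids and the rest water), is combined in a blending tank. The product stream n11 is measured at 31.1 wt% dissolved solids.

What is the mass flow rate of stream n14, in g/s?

975.9 g/s

Let n14 be the unknown flow. Total out = 140.3 + n14.
dissolved solids balance: 87.547 + 0.266·n14 = 0.311·(140.3 + n14)
(0.266 − 0.311)·n14 = 0.311×140.3 − 87.547 = -43.914
n14 = -43.914 / -0.045 = 975.86 g/s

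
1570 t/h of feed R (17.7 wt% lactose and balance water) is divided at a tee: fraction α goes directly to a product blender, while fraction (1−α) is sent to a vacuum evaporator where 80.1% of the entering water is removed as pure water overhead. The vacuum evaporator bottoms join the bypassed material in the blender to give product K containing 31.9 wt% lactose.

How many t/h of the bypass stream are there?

All 1570×0.177 = 277.89 t/h of lactose reaches K, so K = 277.89/0.319 = 871.13 t/h and vapour = 698.87 t/h.
The evaporator receives (1−α)·1570 of feed at 0.823 water and removes 0.801 of that water:
0.801×0.823×(1−α)×1570 = 698.87
(1−α) = 698.87/1035 = 0.6753;  α = 0.3247.
Bypass flow = 0.3247×1570 = 509.86 t/h.

509.9 t/h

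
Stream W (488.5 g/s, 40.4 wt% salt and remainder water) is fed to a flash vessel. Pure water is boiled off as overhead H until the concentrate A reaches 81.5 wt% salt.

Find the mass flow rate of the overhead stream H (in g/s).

salt is conserved: 488.5×0.404 = 197.35 g/s all reports to the concentrate.
Concentrate = 197.35/(target fraction) = 242.15 g/s.
Overhead = 488.5 − 242.15 = 246.35 g/s.

246.3 g/s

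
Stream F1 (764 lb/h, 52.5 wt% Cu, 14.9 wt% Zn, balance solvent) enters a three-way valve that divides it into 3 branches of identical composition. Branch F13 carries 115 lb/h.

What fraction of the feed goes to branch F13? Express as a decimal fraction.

0.151

Fraction to F13 = 115/764 = 0.1505.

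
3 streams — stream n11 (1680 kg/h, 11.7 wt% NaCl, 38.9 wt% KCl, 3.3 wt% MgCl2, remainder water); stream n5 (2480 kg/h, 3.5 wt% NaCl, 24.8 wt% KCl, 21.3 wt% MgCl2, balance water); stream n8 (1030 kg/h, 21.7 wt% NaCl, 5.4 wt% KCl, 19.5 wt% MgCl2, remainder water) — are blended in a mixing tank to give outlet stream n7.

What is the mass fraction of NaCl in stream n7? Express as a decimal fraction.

Total flow out = 1680 + 2480 + 1030 = 5190 kg/h.
NaCl in = 1680×0.117 + 2480×0.035 + 1030×0.217 = 506.87 kg/h.
NaCl mass fraction in n7 = 506.87/5190 = 0.098.

0.098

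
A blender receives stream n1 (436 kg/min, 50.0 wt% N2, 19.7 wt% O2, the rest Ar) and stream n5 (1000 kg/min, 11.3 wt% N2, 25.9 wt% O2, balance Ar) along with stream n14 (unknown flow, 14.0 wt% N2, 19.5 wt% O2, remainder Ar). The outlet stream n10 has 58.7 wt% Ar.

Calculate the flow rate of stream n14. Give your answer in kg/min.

1062 kg/min

Let n14 be the unknown flow. Total out = 1436 + n14.
Ar balance: 760.11 + 0.665·n14 = 0.587·(1436 + n14)
(0.665 − 0.587)·n14 = 0.587×1436 − 760.11 = 82.824
n14 = 82.824 / 0.078 = 1061.8 kg/min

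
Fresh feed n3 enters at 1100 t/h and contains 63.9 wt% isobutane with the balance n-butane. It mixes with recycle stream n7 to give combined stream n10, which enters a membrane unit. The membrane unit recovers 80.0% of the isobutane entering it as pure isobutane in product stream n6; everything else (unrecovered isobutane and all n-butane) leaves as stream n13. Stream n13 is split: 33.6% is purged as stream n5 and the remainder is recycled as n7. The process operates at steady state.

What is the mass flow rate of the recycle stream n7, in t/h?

892.4 t/h

n-butane enters only via n3 and leaves only via the purge: 1100×0.361 = 0.336×(n-butane in n13), and the membrane unit passes all n-butane, so n-butane in n10 = n-butane in n13 = 1181.8 t/h.
isobutane in n10: m_A = 1100×0.639 + (1−0.336)·(1−0.800)·m_A, so m_A = 702.9/0.8672 = 810.54 t/h.
n13 = (1−0.800)×810.54 + 1181.8 = 1344 t/h.
Recycle n7 = (1−0.336)×1344 = 892.38 t/h.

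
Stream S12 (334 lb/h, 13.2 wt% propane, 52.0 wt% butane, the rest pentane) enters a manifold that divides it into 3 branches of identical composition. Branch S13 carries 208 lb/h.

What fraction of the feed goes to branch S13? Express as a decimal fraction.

Fraction to S13 = 208/334 = 0.6228.

0.623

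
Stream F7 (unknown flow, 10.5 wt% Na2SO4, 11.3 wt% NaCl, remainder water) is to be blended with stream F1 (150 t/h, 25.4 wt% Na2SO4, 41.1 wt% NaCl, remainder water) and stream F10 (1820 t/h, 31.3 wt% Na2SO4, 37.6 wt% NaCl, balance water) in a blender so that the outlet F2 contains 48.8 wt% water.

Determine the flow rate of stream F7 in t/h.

Let F7 be the unknown flow. Total out = 1970 + F7.
water balance: 616.27 + 0.782·F7 = 0.488·(1970 + F7)
(0.782 − 0.488)·F7 = 0.488×1970 − 616.27 = 345.09
F7 = 345.09 / 0.294 = 1173.8 t/h

1174 t/h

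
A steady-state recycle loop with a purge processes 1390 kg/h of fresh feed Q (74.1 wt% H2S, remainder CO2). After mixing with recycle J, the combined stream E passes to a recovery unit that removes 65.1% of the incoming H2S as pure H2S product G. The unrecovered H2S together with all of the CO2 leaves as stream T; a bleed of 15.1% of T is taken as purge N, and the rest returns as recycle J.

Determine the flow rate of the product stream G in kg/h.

H2S in E: m_A = 1390×0.741 + (1−0.151)·(1−0.651)·m_A, so m_A = 1030/0.7037 = 1463.7 kg/h.
Product G = 0.651×1463.7 = 952.86 kg/h.

952.9 kg/h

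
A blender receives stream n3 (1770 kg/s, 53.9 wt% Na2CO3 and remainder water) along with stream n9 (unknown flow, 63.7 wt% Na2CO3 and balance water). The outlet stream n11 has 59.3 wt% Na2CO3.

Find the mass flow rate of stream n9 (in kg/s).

2172 kg/s

Let n9 be the unknown flow. Total out = 1770 + n9.
Na2CO3 balance: 954.03 + 0.637·n9 = 0.593·(1770 + n9)
(0.637 − 0.593)·n9 = 0.593×1770 − 954.03 = 95.58
n9 = 95.58 / 0.044 = 2172.3 kg/s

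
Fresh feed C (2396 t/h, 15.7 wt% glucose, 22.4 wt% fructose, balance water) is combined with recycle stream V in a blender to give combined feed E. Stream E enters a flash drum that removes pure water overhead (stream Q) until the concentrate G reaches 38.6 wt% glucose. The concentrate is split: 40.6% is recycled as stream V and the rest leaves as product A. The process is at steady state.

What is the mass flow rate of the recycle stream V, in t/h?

666.1 t/h

Overall glucose balance (none leaves overhead): glucose in fresh feed = glucose in product, i.e. 2396×0.157 = (1−0.406)·G·0.386.
G = 376.17/(0.386×0.594) = 1640.6 t/h.
Recycle V = 0.406×1640.6 = 666.1 t/h.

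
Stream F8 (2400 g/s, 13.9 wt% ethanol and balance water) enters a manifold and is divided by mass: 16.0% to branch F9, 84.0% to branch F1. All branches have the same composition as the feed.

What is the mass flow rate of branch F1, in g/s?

2016 g/s

Branch F1 flow = 0.840×2400 = 2016 g/s.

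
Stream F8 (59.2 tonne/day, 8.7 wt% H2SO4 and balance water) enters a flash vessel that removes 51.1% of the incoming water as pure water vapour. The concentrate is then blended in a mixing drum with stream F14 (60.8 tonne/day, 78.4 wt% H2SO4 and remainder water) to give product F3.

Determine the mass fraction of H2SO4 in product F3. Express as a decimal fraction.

0.5717

Vapour removed = 0.511×0.913×59.2 = 27.619 tonne/day; concentrate = 31.581 tonne/day.
H2SO4 reaching the mixer = 5.1504 (from concentrate) + 60.8×0.784 = 52.818 tonne/day.
Product flow = 31.581 + 60.8 = 92.381 tonne/day; H2SO4 fraction = 0.5717.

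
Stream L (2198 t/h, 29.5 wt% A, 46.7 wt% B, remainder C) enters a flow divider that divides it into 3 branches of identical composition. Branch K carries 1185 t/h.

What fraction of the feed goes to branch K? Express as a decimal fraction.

Fraction to K = 1185/2198 = 0.5391.

0.539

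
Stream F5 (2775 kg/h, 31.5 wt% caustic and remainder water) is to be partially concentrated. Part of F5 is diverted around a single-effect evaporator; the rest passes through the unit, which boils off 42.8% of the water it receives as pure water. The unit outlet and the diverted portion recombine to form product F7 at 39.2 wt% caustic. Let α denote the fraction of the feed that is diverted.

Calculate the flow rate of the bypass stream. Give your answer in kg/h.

All 2775×0.315 = 874.12 kg/h of caustic reaches F7, so F7 = 874.12/0.392 = 2229.9 kg/h and vapour = 545.09 kg/h.
The evaporator receives (1−α)·2775 of feed at 0.685 water and removes 0.428 of that water:
0.428×0.685×(1−α)×2775 = 545.09
(1−α) = 545.09/813.57 = 0.6700;  α = 0.3300.
Bypass flow = 0.3300×2775 = 915.77 kg/h.

915.8 kg/h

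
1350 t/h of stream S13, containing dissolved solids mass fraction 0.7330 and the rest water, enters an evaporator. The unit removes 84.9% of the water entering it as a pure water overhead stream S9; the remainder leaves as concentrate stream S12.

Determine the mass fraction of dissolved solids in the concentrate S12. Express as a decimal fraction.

dissolved solids is not removed: 1350×0.733 = 989.55 t/h of dissolved solids enters S12.
water entering = 1350×0.267 = 360.45 t/h; overhead removed = 0.849×360.45 = 306.02 t/h.
Concentrate = 1350 − 306.02 = 1044 t/h.
Mass fraction = 989.55/1044 = 0.9479.

0.9479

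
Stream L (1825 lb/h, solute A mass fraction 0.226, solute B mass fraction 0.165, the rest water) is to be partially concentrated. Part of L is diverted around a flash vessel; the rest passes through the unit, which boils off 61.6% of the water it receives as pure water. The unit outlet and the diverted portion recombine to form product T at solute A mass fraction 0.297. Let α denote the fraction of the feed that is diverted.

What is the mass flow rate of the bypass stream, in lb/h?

662 lb/h

All 1825×0.226 = 412.45 lb/h of solute A reaches T, so T = 412.45/0.297 = 1388.7 lb/h and vapour = 436.28 lb/h.
The evaporator receives (1−α)·1825 of feed at 0.609 water and removes 0.616 of that water:
0.616×0.609×(1−α)×1825 = 436.28
(1−α) = 436.28/684.64 = 0.6372;  α = 0.3628.
Bypass flow = 0.3628×1825 = 662.03 lb/h.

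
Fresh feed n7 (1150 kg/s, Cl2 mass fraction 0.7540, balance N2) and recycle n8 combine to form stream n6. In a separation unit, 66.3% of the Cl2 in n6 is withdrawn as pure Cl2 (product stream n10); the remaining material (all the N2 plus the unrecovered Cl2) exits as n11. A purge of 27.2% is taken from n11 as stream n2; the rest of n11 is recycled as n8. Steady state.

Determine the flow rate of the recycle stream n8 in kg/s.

1039 kg/s

N2 enters only via n7 and leaves only via the purge: 1150×0.246 = 0.272×(N2 in n11), and the separation unit passes all N2, so N2 in n6 = N2 in n11 = 1040.1 kg/s.
Cl2 in n6: m_A = 1150×0.754 + (1−0.272)·(1−0.663)·m_A, so m_A = 867.1/0.7547 = 1149 kg/s.
n11 = (1−0.663)×1149 + 1040.1 = 1427.3 kg/s.
Recycle n8 = (1−0.272)×1427.3 = 1039.1 kg/s.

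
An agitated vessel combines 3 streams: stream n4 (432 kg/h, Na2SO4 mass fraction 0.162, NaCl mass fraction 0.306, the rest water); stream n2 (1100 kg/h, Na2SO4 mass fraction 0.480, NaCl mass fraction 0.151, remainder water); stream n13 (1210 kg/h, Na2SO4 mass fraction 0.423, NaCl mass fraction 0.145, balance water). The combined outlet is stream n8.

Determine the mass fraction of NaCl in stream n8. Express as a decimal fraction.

Total flow out = 432 + 1100 + 1210 = 2742 kg/h.
NaCl in = 432×0.306 + 1100×0.151 + 1210×0.145 = 473.74 kg/h.
NaCl mass fraction in n8 = 473.74/2742 = 0.173.

0.173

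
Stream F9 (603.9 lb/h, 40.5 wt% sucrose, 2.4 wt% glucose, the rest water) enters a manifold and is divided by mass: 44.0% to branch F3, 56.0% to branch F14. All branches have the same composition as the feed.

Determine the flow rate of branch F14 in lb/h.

Branch F14 flow = 0.560×603.9 = 338.18 lb/h.

338.2 lb/h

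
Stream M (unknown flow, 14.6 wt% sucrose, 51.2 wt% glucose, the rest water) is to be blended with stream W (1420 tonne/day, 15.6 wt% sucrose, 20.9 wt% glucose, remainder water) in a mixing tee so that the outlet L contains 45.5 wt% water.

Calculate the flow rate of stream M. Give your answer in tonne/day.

Let M be the unknown flow. Total out = 1420 + M.
water balance: 901.7 + 0.342·M = 0.455·(1420 + M)
(0.342 − 0.455)·M = 0.455×1420 − 901.7 = -255.6
M = -255.6 / -0.113 = 2261.9 tonne/day

2262 tonne/day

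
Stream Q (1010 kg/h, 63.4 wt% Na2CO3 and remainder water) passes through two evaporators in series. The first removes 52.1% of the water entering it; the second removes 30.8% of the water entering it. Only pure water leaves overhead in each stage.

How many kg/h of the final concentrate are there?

762.9 kg/h

water in feed = 1010×0.366 = 369.66 kg/h.
After stage 1: water left = (1−0.521)×369.66 = 177.07; stream total = 817.41 kg/h.
After stage 2: water left = (1−0.308)×177.07 = 122.53; final concentrate = 762.87 kg/h.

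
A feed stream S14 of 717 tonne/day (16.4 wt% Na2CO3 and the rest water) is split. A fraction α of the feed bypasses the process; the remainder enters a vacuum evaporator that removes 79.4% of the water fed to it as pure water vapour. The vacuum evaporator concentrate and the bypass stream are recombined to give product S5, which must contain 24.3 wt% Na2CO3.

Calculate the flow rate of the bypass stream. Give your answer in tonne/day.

All 717×0.164 = 117.59 tonne/day of Na2CO3 reaches S5, so S5 = 117.59/0.243 = 483.9 tonne/day and vapour = 233.1 tonne/day.
The evaporator receives (1−α)·717 of feed at 0.836 water and removes 0.794 of that water:
0.794×0.836×(1−α)×717 = 233.1
(1−α) = 233.1/475.93 = 0.4898;  α = 0.5102.
Bypass flow = 0.5102×717 = 365.83 tonne/day.

365.8 tonne/day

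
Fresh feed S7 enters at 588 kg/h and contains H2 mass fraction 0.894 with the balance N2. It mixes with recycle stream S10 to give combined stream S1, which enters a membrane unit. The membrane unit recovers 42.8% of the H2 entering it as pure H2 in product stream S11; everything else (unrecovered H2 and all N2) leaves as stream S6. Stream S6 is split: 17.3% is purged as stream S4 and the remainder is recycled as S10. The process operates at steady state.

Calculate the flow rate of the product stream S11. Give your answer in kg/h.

427 kg/h

H2 in S1: m_A = 588×0.894 + (1−0.173)·(1−0.428)·m_A, so m_A = 525.67/0.5270 = 997.56 kg/h.
Product S11 = 0.428×997.56 = 426.96 kg/h.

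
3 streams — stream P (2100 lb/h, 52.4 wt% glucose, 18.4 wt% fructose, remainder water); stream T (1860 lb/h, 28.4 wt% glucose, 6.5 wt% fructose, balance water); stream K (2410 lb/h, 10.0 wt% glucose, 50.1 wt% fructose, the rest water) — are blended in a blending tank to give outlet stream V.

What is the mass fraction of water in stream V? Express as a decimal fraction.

Total flow out = 2100 + 1860 + 2410 = 6370 lb/h.
water in = 2100×0.292 + 1860×0.651 + 2410×0.399 = 2785.7 lb/h.
water mass fraction in V = 2785.7/6370 = 0.4373.

0.4373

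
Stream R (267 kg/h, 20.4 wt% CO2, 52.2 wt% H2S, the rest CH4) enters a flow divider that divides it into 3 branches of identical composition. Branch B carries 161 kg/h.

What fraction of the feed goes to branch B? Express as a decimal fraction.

Fraction to B = 161/267 = 0.6030.

0.603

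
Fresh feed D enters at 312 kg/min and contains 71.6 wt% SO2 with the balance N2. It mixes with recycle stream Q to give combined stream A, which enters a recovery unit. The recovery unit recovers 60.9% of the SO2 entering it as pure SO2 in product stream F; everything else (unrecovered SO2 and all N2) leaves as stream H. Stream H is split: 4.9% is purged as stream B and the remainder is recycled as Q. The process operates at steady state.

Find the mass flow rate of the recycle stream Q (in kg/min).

1852 kg/min

N2 enters only via D and leaves only via the purge: 312×0.284 = 0.049×(N2 in H), and the recovery unit passes all N2, so N2 in A = N2 in H = 1808.3 kg/min.
SO2 in A: m_A = 312×0.716 + (1−0.049)·(1−0.609)·m_A, so m_A = 223.39/0.6282 = 355.63 kg/min.
H = (1−0.609)×355.63 + 1808.3 = 1947.4 kg/min.
Recycle Q = (1−0.049)×1947.4 = 1852 kg/min.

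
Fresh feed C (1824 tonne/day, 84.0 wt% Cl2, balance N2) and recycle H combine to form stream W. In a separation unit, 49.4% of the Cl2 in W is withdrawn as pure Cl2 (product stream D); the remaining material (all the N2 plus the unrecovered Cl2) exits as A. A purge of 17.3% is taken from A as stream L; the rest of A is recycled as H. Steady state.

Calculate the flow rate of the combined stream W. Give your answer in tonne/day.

4322 tonne/day

N2 enters only via C and leaves only via the purge: 1824×0.160 = 0.173×(N2 in A), and the separation unit passes all N2, so N2 in W = N2 in A = 1686.9 tonne/day.
Cl2 in W: m_A = 1824×0.840 + (1−0.173)·(1−0.494)·m_A, so m_A = 1532.2/0.5815 = 2634.7 tonne/day.
W = 2634.7 + 1686.9 = 4321.6 tonne/day.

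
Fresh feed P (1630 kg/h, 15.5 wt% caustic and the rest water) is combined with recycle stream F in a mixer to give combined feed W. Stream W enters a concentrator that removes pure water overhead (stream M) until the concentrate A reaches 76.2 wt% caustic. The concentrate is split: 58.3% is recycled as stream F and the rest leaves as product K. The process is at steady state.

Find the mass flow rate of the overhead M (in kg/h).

Overall caustic balance (none leaves overhead): caustic in fresh feed = caustic in product, i.e. 1630×0.155 = (1−0.583)·A·0.762.
A = 252.65/(0.762×0.417) = 795.11 kg/h.
Recycle F = 0.583×795.11 = 463.55 kg/h.
Combined feed W = 1630 + 463.55 = 2093.6 kg/h.
Overhead M = W − A = 2093.6 − 795.11 = 1298.4 kg/h.

1298 kg/h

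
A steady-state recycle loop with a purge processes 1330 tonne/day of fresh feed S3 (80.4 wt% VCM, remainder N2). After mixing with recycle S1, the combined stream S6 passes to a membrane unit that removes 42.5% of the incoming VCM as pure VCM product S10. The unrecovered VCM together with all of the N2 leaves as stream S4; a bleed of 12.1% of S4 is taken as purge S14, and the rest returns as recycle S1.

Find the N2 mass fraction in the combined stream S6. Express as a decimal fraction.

0.4991

N2 enters only via S3 and leaves only via the purge: 1330×0.196 = 0.121×(N2 in S4), and the membrane unit passes all N2, so N2 in S6 = N2 in S4 = 2154.4 tonne/day.
VCM in S6: m_A = 1330×0.804 + (1−0.121)·(1−0.425)·m_A, so m_A = 1069.3/0.4946 = 2162.1 tonne/day.
S6 = 2162.1 + 2154.4 = 4316.5 tonne/day.
N2 fraction in S6 = 2154.4/4316.5 = 0.4991.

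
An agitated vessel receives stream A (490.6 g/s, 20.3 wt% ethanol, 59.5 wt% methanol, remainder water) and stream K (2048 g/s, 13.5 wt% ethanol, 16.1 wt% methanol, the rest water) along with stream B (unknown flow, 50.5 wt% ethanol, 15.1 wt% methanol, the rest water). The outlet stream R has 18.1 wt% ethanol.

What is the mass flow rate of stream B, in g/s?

257.5 g/s

Let B be the unknown flow. Total out = 2538.6 + B.
ethanol balance: 376.07 + 0.505·B = 0.181·(2538.6 + B)
(0.505 − 0.181)·B = 0.181×2538.6 − 376.07 = 83.415
B = 83.415 / 0.324 = 257.45 g/s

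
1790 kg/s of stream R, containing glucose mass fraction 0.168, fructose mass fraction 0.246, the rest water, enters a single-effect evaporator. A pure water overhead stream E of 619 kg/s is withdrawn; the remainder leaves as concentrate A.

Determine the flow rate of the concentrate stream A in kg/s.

Concentrate = 1790 − 619 = 1171 kg/s.

1171 kg/s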